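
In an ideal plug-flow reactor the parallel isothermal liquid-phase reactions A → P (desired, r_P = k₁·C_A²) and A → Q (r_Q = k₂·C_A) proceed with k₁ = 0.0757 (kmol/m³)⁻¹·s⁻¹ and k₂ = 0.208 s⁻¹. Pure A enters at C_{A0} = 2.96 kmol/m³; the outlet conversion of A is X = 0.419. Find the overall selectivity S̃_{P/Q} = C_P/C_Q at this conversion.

C_A = C_{A0}(1−X) = 1.720 kmol/m³.
Along a PFR/batch, dC_Q/dC_A = −r_Q/(r_P+r_Q) = −k₂/(k₂+k₁·C_A).
Integrating from C_{A0} to C_A: C_Q = (0.208/0.0757)·ln[(0.208+0.0757·2.96)/(0.208+0.0757·1.72)] = 2.748·ln(0.4321/0.3382) = 0.6732 kmol/m³.
Then C_P = (C_{A0}−C_A) − C_Q = 1.240 − 0.6732 = 0.5671 kmol/m³.
S̃_{P/Q} = C_P/C_Q = 0.5671/0.6732 = 0.842.

0.842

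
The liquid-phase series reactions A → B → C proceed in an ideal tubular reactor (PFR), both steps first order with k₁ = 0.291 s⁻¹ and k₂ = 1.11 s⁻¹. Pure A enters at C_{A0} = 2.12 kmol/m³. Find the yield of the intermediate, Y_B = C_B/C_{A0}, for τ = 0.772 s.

For first-order series with pure A initially, C_B(τ) = k₁C_{A0}/(k₂−k₁)·(e^(−k₁τ) − e^(−k₂τ)).
e^(−k₁τ) = e^(−0.291×0.772) = e^(−0.2247) = 0.7988; e^(−k₂τ) = e^(−0.8569) = 0.4245.
C_B = 0.291×2.12/(1.11−0.291) × (0.7988−0.4245) = 0.7533×0.3743 = 0.2820 kmol/m³.
Y_B = C_B/C_{A0} = 0.2820/2.12 = 0.133.

0.133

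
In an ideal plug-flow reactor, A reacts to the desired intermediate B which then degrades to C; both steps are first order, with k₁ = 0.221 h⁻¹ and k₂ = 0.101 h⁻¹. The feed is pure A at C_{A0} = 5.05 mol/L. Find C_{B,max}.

2.61 mol/L

At the optimum, C_{B,max}/C_{A0} = (k₁/k₂)^[k₂/(k₂−k₁)].
= (0.221/0.101)^(0.101/(0.101−0.221)) = (2.188)^(-0.8417) = 0.5173.
C_{B,max} = 0.5173×5.05 = 2.61 mol/L.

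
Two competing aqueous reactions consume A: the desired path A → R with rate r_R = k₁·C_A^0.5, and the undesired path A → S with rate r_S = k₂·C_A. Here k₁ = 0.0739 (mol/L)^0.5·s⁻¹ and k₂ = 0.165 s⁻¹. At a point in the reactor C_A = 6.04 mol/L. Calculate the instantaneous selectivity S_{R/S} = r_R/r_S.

0.182

S_{R/S} = r_R/r_S = (k₁·C_A^0.5)/(k₂·C_A) = (k₁/k₂)·C_A^-0.5.
= (0.0739×6.040^0.5) / (0.165×6.040) = 0.1816/0.9966 = 0.182.
The undesired path is higher order in A, so low C_A (CSTR or dilute feed) favours R.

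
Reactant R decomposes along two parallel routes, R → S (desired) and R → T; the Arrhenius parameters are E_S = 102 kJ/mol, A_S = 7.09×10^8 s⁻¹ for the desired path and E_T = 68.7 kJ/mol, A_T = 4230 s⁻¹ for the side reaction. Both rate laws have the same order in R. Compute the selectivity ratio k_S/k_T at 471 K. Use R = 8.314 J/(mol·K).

With equal orders, S_{S/T} = k_S/k_T = (A_S/A_T)·exp[(E_T−E_S)/(RT)].
(E_T−E_S)/(RT) = (68.7−102)×10³/(8.314×471) = -33300/3916 = -8.504.
k_S/k_T = (7.09×10^8/4230)·exp(-8.504) = 1.676×10^5 × 2.027×10^-4 = 34.0.

34.0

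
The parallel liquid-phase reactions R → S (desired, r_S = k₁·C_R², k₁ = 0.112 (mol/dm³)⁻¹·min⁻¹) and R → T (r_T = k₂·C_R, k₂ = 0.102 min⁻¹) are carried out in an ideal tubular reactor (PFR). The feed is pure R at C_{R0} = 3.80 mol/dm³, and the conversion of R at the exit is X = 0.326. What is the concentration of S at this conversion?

C_R = C_{R0}(1−X) = 2.561 mol/dm³.
Along a PFR/batch, dC_T/dC_R = −r_T/(r_S+r_T) = −k₂/(k₂+k₁·C_R).
Integrating from C_{R0} to C_R: C_T = (0.102/0.112)·ln[(0.102+0.112·3.80)/(0.102+0.112·2.56)] = 0.9107·ln(0.5276/0.3889) = 0.2779 mol/dm³.
Then C_S = (C_{R0}−C_R) − C_T = 1.239 − 0.2779 = 0.9609 mol/dm³.

0.961 mol/dm³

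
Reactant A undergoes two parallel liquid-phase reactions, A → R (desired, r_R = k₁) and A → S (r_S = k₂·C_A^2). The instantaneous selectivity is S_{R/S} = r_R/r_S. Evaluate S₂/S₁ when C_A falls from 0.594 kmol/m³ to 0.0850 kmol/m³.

S_{R/S} = (k₁/k₂)·C_A^-2, so S₂/S₁ = (C_{A,2}/C_{A,1})^-2.
= (0.0850/0.594)^(-2) = (0.1431)^(-2) = 48.8.

48.8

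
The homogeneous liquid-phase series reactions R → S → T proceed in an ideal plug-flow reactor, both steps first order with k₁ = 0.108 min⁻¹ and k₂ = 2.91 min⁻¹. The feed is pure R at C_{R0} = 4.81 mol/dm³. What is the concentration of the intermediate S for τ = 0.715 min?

For first-order series with pure R initially, C_S(τ) = k₁C_{R0}/(k₂−k₁)·(e^(−k₁τ) − e^(−k₂τ)).
e^(−k₁τ) = e^(−0.108×0.715) = e^(−0.07722) = 0.9257; e^(−k₂τ) = e^(−2.081) = 0.1248.
C_S = 0.108×4.81/(2.91−0.108) × (0.9257−0.1248) = 0.1854×0.8008 = 0.1485 mol/dm³.

0.148 mol/dm³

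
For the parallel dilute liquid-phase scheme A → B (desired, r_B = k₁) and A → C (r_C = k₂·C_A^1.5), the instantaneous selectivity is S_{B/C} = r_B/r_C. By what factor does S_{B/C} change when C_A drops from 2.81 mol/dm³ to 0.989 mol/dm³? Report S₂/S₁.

4.79

S_{B/C} = (k₁/k₂)·C_A^-1.5, so S₂/S₁ = (C_{A,2}/C_{A,1})^-1.5.
= (0.989/2.81)^(-1.5) = (0.3520)^(-1.5) = 4.79.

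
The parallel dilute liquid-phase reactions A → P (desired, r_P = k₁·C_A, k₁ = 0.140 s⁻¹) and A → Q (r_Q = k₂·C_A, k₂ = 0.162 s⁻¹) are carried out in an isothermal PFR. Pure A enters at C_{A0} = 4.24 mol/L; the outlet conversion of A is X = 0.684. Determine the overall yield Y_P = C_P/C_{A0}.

C_A = C_{A0}(1−X) = 1.340 mol/L.
Both paths are first order in A, so the instantaneous fraction to P is constant: dC_P/d(−C_A) = k₁/(k₁+k₂) = 0.4636.
C_P = 0.4636·(C_{A0}−C_A) = 0.4636×2.900 = 1.34 mol/L.
Y_P = C_P/C_{A0} = 1.344/4.24 = 0.317.

0.317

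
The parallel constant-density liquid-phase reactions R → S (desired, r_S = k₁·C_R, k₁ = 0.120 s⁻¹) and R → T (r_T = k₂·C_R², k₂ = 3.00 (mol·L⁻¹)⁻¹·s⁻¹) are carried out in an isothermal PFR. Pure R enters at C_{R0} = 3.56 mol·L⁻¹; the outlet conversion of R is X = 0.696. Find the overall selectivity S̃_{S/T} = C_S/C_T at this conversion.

0.0192

C_R = C_{R0}(1−X) = 1.082 mol·L⁻¹.
Along a PFR/batch, dC_S/dC_R = −r_S/(r_S+r_T) = −k₁/(k₁+k₂·C_R).
Integrating from C_{R0} to C_R: C_S = (0.120/3.00)·ln[(0.120+3.00·3.56)/(0.120+3.00·1.08)] = 0.04000·ln(10.80/3.367) = 0.04662 mol·L⁻¹.
C_T = (C_{R0}−C_R)−C_S = 2.431 mol·L⁻¹; S̃_{S/T} = 0.04662/2.431 = 0.0192.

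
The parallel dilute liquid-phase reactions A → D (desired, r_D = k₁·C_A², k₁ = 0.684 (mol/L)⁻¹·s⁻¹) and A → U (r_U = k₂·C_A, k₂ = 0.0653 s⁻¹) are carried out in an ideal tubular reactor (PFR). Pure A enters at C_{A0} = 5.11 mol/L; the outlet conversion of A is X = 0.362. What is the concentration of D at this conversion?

1.81 mol/L

C_A = C_{A0}(1−X) = 3.260 mol/L.
Along a PFR/batch, dC_U/dC_A = −r_U/(r_D+r_U) = −k₂/(k₂+k₁·C_A).
Integrating from C_{A0} to C_A: C_U = (0.0653/0.684)·ln[(0.0653+0.684·5.11)/(0.0653+0.684·3.26)] = 0.09547·ln(3.561/2.295) = 0.04192 mol/L.
Then C_D = (C_{A0}−C_A) − C_U = 1.850 − 0.04192 = 1.808 mol/L.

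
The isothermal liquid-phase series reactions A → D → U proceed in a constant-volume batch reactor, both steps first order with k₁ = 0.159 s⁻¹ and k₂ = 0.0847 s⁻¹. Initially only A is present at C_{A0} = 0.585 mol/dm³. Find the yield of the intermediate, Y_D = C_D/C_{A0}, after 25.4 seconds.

For first-order series with pure A initially, C_D(t) = k₁C_{A0}/(k₂−k₁)·(e^(−k₁t) − e^(−k₂t)).
e^(−k₁t) = e^(−0.159×25.4) = e^(−4.039) = 0.01762; e^(−k₂t) = e^(−2.151) = 0.1163.
C_D = 0.159×0.585/(0.0847−0.159) × (0.01762−0.1163) = (-1.252)×(-0.09870) = 0.1236 mol/dm³.
Y_D = C_D/C_{A0} = 0.1236/0.585 = 0.211.

0.211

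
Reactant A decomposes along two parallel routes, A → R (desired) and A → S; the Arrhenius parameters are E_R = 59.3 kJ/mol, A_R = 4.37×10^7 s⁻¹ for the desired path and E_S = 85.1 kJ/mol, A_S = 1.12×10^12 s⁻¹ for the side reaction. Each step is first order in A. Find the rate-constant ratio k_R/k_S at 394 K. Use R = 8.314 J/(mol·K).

0.103

With equal orders, S_{R/S} = k_R/k_S = (A_R/A_S)·exp[(E_S−E_R)/(RT)].
(E_S−E_R)/(RT) = (85.1−59.3)×10³/(8.314×394) = 25800/3276 = 7.876.
k_R/k_S = (4.37×10^7/1.12×10^12)·exp(7.876) = 3.902×10^-5 × 2634 = 0.103.
Since E_R < E_S, lowering the temperature improves selectivity toward R.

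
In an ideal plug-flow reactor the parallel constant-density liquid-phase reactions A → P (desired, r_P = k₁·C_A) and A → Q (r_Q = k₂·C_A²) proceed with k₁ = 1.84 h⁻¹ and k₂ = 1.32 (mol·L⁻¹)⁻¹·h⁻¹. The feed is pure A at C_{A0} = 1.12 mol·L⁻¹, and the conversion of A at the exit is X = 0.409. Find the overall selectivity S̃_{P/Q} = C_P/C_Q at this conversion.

C_A = C_{A0}(1−X) = 0.6619 mol·L⁻¹.
Along a PFR/batch, dC_P/dC_A = −r_P/(r_P+r_Q) = −k₁/(k₁+k₂·C_A).
Integrating from C_{A0} to C_A: C_P = (1.84/1.32)·ln[(1.84+1.32·1.12)/(1.84+1.32·0.662)] = 1.394·ln(3.318/2.714) = 0.2804 mol·L⁻¹.
C_Q = (C_{A0}−C_A)−C_P = 0.1777 mol·L⁻¹; S̃_{P/Q} = 0.2804/0.1777 = 1.58.

1.58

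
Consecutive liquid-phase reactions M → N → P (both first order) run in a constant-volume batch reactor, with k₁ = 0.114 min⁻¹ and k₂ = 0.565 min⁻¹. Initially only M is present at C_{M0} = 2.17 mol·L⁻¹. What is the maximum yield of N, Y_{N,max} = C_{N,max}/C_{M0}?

For a first-order series the maximum intermediate yield is C_{N,max}/C_{M0} = (k₁/k₂)^[k₂/(k₂−k₁)].
= (0.114/0.565)^(0.565/(0.565−0.114)) = (0.2018)^(1.253) = 0.1346.

0.135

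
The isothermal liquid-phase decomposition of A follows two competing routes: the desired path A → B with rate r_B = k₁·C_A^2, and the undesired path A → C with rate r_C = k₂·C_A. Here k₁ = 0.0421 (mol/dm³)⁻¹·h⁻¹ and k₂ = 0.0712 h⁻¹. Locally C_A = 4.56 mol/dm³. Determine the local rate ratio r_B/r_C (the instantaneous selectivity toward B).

S_{B/C} = r_B/r_C = (k₁·C_A^2)/(k₂·C_A) = (k₁/k₂)·C_A.
= (0.0421×4.560^2) / (0.0712×4.560) = 0.8754/0.3247 = 2.70.

2.70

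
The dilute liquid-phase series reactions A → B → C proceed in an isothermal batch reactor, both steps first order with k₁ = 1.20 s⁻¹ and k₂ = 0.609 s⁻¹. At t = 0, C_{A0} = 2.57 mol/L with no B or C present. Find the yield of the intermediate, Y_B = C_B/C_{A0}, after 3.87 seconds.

0.173

For first-order series with pure A initially, C_B(t) = k₁C_{A0}/(k₂−k₁)·(e^(−k₁t) − e^(−k₂t)).
e^(−k₁t) = e^(−1.20×3.87) = e^(−4.644) = 0.009619; e^(−k₂t) = e^(−2.357) = 0.09472.
C_B = 1.20×2.57/(0.609−1.20) × (0.009619−0.09472) = (-5.218)×(-0.08510) = 0.4441 mol/L.
Y_B = C_B/C_{A0} = 0.4441/2.57 = 0.173.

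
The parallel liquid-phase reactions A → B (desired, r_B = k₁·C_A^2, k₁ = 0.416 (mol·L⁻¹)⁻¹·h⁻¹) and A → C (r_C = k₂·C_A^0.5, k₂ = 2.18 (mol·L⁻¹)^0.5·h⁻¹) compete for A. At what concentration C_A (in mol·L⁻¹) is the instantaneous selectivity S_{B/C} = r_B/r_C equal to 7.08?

11.1 mol·L⁻¹

S_{B/C} = (k₁/k₂)·C_A^1.5 ⇒ C_A = (S·k₂/k₁)^(1/1.5).
= (7.08×2.18/0.416)^(0.6667) = (37.10)^(0.6667) = 11.1 mol·L⁻¹.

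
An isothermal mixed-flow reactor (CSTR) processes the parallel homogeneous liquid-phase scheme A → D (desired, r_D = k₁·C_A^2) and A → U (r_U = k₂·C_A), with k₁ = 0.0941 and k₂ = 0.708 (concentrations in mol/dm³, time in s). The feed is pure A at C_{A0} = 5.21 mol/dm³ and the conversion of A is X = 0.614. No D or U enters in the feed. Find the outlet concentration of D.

Exit C_A = C_{A0}(1−X) = 5.21×0.386 = 2.011 mol/dm³.
A CSTR operates uniformly at the exit composition, giving r_D = 0.3806 and r_U = 1.424 (each k·C_A^n at C_A = 2.011).
Fraction of consumed A going to D: r_D/(r_D+r_U) = 0.2109.
C_D = 0.2109·C_{A0}·X = 0.2109×5.21×0.614 = 0.675 mol/dm³.

0.675 mol/dm³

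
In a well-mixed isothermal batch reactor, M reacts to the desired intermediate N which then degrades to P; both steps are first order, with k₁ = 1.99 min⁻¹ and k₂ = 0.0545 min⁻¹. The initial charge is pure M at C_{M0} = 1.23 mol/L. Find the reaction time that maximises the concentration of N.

The intermediate peaks when r₁ = r₂, i.e. k₁e^(−k₁t) = k₂e^(−k₂t), giving t_opt = ln(k₂/k₁)/(k₂−k₁).
= ln(0.0545/1.99)/(0.0545−1.99) = ln(0.02739)/-1.935 = -3.598/-1.935 = 1.86 min.

1.86 min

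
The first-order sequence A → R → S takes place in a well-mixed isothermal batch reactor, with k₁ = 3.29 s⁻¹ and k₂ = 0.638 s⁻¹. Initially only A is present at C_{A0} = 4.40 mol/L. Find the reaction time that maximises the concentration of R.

0.619 s

Setting dC_R/dt = 0 gives t_opt = ln(k₂/k₁)/(k₂−k₁).
= ln(0.638/3.29)/(0.638−3.29) = ln(0.1939)/-2.652 = -1.640/-2.652 = 0.619 s.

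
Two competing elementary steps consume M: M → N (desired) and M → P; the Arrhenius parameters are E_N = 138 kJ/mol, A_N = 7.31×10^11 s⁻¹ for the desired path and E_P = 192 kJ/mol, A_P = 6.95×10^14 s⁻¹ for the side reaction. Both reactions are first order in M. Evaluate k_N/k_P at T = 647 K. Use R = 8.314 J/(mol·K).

24.1

With equal orders, S_{N/P} = k_N/k_P = (A_N/A_P)·exp[(E_P−E_N)/(RT)].
(E_P−E_N)/(RT) = (192−138)×10³/(8.314×647) = 54000/5379 = 10.04.
k_N/k_P = (7.31×10^11/6.95×10^14)·exp(10.04) = 0.001052 × 22897 = 24.1.
Since E_N < E_P, lowering the temperature improves selectivity toward N.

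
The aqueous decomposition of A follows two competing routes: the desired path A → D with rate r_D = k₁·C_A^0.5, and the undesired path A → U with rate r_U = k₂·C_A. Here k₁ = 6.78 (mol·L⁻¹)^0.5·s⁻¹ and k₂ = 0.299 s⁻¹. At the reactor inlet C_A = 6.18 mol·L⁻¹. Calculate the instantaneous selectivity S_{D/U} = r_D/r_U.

S_{D/U} = r_D/r_U = (k₁·C_A^0.5)/(k₂·C_A) = (k₁/k₂)·C_A^-0.5.
= (6.78×6.180^0.5) / (0.299×6.180) = 16.85/1.848 = 9.12.
The undesired path is higher order in A, so low C_A (CSTR or dilute feed) favours D.

9.12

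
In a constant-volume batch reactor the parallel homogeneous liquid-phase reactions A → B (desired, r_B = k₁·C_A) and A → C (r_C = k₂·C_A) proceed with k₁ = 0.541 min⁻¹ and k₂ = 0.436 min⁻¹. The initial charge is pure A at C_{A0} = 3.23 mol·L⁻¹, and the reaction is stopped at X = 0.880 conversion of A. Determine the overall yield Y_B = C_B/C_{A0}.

0.487

C_A = C_{A0}(1−X) = 0.3876 mol·L⁻¹.
Both paths are first order in A, so the instantaneous fraction to B is constant: dC_B/d(−C_A) = k₁/(k₁+k₂) = 0.5537.
C_B = 0.5537·(C_{A0}−C_A) = 0.5537×2.842 = 1.57 mol·L⁻¹.
Y_B = C_B/C_{A0} = 1.574/3.23 = 0.487.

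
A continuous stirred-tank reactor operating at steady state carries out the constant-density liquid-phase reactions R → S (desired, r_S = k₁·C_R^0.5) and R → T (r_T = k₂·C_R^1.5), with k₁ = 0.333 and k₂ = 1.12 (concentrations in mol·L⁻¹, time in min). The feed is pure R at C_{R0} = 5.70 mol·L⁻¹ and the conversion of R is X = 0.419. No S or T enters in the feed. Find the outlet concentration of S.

Exit C_R = C_{R0}(1−X) = 5.70×0.581 = 3.312 mol·L⁻¹.
A CSTR operates uniformly at the exit composition, giving r_S = 0.6060 and r_T = 6.750 (each k·C_R^n at C_R = 3.312).
Fraction of consumed R going to S: r_S/(r_S+r_T) = 0.08238.
C_S = 0.08238·C_{R0}·X = 0.08238×5.70×0.419 = 0.197 mol·L⁻¹.

0.197 mol·L⁻¹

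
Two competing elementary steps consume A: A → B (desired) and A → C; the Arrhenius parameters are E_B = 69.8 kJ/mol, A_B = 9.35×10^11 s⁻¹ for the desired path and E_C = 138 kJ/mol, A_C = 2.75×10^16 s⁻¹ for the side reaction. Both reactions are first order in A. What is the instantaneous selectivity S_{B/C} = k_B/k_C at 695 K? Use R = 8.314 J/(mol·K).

With equal orders, S_{B/C} = k_B/k_C = (A_B/A_C)·exp[(E_C−E_B)/(RT)].
(E_C−E_B)/(RT) = (138−69.8)×10³/(8.314×695) = 68200/5778 = 11.80.
k_B/k_C = (9.35×10^11/2.75×10^16)·exp(11.80) = 3.400×10^-5 × 1.336×10^5 = 4.54.
Since E_B < E_C, lowering the temperature improves selectivity toward B.

4.54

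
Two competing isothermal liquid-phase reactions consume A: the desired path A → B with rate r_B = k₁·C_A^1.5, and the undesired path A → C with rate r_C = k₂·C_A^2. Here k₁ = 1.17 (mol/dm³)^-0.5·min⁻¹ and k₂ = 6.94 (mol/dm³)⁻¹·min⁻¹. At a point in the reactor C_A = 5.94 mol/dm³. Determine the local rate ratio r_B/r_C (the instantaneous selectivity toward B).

0.0692

S_{B/C} = r_B/r_C = (k₁·C_A^1.5)/(k₂·C_A^2) = (k₁/k₂)·C_A^-0.5.
= (1.17×5.940^1.5) / (6.94×5.940^2) = 16.94/244.9 = 0.0692.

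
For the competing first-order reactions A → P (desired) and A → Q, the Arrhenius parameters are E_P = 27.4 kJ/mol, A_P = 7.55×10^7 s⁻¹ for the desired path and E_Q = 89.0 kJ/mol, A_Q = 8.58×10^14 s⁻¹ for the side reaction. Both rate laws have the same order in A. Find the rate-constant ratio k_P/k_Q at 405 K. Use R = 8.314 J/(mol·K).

7.75

With equal orders, S_{P/Q} = k_P/k_Q = (A_P/A_Q)·exp[(E_Q−E_P)/(RT)].
(E_Q−E_P)/(RT) = (89.0−27.4)×10³/(8.314×405) = 61600/3367 = 18.29.
k_P/k_Q = (7.55×10^7/8.58×10^14)·exp(18.29) = 8.800×10^-8 × 8.813×10^7 = 7.75.
Since E_P < E_Q, lowering the temperature improves selectivity toward P.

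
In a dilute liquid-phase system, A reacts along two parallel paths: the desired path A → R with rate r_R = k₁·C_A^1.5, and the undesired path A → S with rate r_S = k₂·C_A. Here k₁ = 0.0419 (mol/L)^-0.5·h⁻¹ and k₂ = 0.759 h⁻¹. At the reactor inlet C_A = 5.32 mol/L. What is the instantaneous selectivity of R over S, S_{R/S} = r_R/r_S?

S_{R/S} = r_R/r_S = (k₁·C_A^1.5)/(k₂·C_A) = (k₁/k₂)·C_A^0.5.
= (0.0419×5.320^1.5) / (0.759×5.320) = 0.5141/4.038 = 0.127.

0.127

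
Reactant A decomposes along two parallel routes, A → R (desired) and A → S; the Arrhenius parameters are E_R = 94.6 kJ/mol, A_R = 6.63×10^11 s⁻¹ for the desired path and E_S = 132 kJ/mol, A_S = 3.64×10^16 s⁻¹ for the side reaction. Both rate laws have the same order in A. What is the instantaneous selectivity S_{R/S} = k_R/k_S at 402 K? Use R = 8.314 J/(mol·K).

k_R/k_S = (A_R/A_S)·exp[−(E_R−E_S)/(RT)] = (A_R/A_S)·exp[(E_S−E_R)/(RT)].
(E_S−E_R)/(RT) = (132−94.6)×10³/(8.314×402) = 37400/3342 = 11.19.
k_R/k_S = (6.63×10^11/3.64×10^16)·exp(11.19) = 1.821×10^-5 × 72413 = 1.32.
Since E_R < E_S, lowering the temperature improves selectivity toward R.

1.32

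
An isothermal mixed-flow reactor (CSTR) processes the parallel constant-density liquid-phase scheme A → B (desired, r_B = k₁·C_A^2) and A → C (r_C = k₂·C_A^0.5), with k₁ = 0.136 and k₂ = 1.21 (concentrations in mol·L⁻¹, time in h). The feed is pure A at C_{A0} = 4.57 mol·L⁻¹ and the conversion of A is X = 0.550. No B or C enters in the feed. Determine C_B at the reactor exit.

Exit C_A = C_{A0}(1−X) = 4.57×0.450 = 2.056 mol·L⁻¹.
A CSTR operates uniformly at the exit composition, giving r_B = 0.5752 and r_C = 1.735 (each k·C_A^n at C_A = 2.056).
Fraction of consumed A going to B: r_B/(r_B+r_C) = 0.2490.
C_B = 0.2490·C_{A0}·X = 0.2490×4.57×0.550 = 0.626 mol·L⁻¹.

0.626 mol·L⁻¹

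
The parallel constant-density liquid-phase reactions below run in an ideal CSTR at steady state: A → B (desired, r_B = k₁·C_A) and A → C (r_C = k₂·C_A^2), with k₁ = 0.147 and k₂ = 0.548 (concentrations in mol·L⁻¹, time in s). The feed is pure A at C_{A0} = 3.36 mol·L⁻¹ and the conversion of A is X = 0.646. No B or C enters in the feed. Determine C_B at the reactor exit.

0.399 mol·L⁻¹

Exit C_A = C_{A0}(1−X) = 3.36×0.354 = 1.189 mol·L⁻¹.
In a CSTR the entire volume is at exit conditions, so r_B = 0.147×1.189 = 0.1748 and r_C = 0.548×1.189^2 = 0.7753.
Fraction of consumed A going to B: r_B/(r_B+r_C) = 0.1840.
C_B = 0.1840·C_{A0}·X = 0.1840×3.36×0.646 = 0.399 mol·L⁻¹.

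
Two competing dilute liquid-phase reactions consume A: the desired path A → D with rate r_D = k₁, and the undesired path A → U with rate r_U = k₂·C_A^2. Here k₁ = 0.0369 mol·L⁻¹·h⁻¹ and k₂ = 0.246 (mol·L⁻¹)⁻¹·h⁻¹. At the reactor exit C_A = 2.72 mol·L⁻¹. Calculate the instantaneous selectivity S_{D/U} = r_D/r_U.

0.0203

S_{D/U} = r_D/r_U = (k₁)/(k₂·C_A^2) = (k₁/k₂)·C_A^-2.
= (0.0369) / (0.246×2.720^2) = 0.03690/1.820 = 0.0203.
The undesired path is higher order in A, so low C_A (CSTR or dilute feed) favours D.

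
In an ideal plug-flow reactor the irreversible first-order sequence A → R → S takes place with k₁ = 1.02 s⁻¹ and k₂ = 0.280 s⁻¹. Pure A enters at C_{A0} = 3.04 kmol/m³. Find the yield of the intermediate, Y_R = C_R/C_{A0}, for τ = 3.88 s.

0.439

The intermediate concentration in a first-order A→B→C sequence is C_R = k₁C_{A0}(e^(−k₁τ) − e^(−k₂τ))/(k₂−k₁).
e^(−k₁τ) = e^(−1.02×3.88) = e^(−3.958) = 0.01911; e^(−k₂τ) = e^(−1.086) = 0.3374.
C_R = 1.02×3.04/(0.280−1.02) × (0.01911−0.3374) = (-4.190)×(-0.3183) = 1.334 kmol/m³.
Y_R = C_R/C_{A0} = 1.334/3.04 = 0.439.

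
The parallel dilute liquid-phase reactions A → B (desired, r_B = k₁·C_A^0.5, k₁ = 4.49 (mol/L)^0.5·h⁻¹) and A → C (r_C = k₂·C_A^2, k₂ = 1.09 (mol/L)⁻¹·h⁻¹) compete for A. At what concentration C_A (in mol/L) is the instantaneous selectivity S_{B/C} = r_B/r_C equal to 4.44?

S_{B/C} = (k₁/k₂)·C_A^-1.5 ⇒ C_A = (S·k₂/k₁)^(1/(-1.5)).
= (4.44×1.09/4.49)^(-0.6667) = (1.078)^(-0.6667) = 0.951 mol/L.

0.951 mol/L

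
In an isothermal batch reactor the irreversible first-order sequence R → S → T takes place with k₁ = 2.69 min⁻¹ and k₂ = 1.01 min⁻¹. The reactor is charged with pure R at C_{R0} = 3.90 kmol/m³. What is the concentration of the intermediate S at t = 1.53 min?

For first-order series with pure R initially, C_S(t) = k₁C_{R0}/(k₂−k₁)·(e^(−k₁t) − e^(−k₂t)).
e^(−k₁t) = e^(−2.69×1.53) = e^(−4.116) = 0.01631; e^(−k₂t) = e^(−1.545) = 0.2132.
C_S = 2.69×3.90/(1.01−2.69) × (0.01631−0.2132) = (-6.245)×(-0.1969) = 1.230 kmol/m³.

1.23 kmol/m³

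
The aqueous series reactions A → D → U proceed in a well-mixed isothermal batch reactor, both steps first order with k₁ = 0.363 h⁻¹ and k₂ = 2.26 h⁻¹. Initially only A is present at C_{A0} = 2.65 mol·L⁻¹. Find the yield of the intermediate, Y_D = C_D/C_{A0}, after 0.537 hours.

0.101

For first-order series with pure A initially, C_D(t) = k₁C_{A0}/(k₂−k₁)·(e^(−k₁t) − e^(−k₂t)).
e^(−k₁t) = e^(−0.363×0.537) = e^(−0.1949) = 0.8229; e^(−k₂t) = e^(−1.214) = 0.2971.
C_D = 0.363×2.65/(2.26−0.363) × (0.8229−0.2971) = 0.5071×0.5258 = 0.2666 mol·L⁻¹.
Y_D = C_D/C_{A0} = 0.2666/2.65 = 0.101.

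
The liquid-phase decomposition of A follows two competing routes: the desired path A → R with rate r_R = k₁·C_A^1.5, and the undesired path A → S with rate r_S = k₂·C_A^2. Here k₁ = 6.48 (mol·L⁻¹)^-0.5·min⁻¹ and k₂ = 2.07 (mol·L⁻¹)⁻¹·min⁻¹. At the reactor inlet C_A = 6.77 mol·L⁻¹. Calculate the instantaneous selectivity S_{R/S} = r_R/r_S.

S_{R/S} = r_R/r_S = (k₁·C_A^1.5)/(k₂·C_A^2) = (k₁/k₂)·C_A^-0.5.
= (6.48×6.770^1.5) / (2.07×6.770^2) = 114.1/94.87 = 1.20.

1.20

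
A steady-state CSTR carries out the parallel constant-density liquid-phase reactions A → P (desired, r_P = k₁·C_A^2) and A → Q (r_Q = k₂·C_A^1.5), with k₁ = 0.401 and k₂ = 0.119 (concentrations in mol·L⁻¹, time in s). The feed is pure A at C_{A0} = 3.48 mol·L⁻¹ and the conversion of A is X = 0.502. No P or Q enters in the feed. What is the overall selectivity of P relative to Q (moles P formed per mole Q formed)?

Exit C_A = C_{A0}(1−X) = 3.48×0.498 = 1.733 mol·L⁻¹.
In a CSTR the entire volume is at exit conditions, so r_P = 0.401×1.733^2 = 1.204 and r_Q = 0.119×1.733^1.5 = 0.2715.
Overall selectivity = C_P/C_Q = r_Pτ/(r_Qτ) = r_P/r_Q = 4.44.

4.44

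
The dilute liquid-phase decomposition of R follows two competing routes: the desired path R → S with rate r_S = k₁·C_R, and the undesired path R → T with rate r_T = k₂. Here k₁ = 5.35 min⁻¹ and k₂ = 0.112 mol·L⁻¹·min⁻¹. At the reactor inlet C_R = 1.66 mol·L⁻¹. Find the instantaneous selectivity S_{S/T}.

79.3

S_{S/T} = r_S/r_T = (k₁·C_R)/(k₂) = (k₁/k₂)·C_R.
= (5.35×1.660) / (0.112) = 8.881/0.1120 = 79.3.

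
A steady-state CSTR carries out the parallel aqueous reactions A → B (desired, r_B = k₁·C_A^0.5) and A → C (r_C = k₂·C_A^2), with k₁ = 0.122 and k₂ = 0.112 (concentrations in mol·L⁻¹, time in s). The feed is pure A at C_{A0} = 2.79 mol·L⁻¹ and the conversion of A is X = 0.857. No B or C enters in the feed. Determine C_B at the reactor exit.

1.94 mol·L⁻¹

Exit C_A = C_{A0}(1−X) = 2.79×0.143 = 0.3990 mol·L⁻¹.
A CSTR operates uniformly at the exit composition, giving r_B = 0.07706 and r_C = 0.01783 (each k·C_A^n at C_A = 0.3990).
Fraction of consumed A going to B: r_B/(r_B+r_C) = 0.8121.
C_B = 0.8121·C_{A0}·X = 0.8121×2.79×0.857 = 1.94 mol·L⁻¹.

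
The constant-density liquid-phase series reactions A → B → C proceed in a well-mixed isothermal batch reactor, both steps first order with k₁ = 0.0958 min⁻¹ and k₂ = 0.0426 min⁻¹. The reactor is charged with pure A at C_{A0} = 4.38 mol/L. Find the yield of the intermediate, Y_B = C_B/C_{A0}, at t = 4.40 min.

0.312

Solving the coupled first-order balances gives C_B(t) = [k₁/(k₂−k₁)]·C_{A0}·(e^(−k₁t) − e^(−k₂t)).
e^(−k₁t) = e^(−0.0958×4.40) = e^(−0.4215) = 0.6560; e^(−k₂t) = e^(−0.1874) = 0.8291.
C_B = 0.0958×4.38/(0.0426−0.0958) × (0.6560−0.8291) = (-7.887)×(-0.1730) = 1.365 mol/L.
Y_B = C_B/C_{A0} = 1.365/4.38 = 0.312.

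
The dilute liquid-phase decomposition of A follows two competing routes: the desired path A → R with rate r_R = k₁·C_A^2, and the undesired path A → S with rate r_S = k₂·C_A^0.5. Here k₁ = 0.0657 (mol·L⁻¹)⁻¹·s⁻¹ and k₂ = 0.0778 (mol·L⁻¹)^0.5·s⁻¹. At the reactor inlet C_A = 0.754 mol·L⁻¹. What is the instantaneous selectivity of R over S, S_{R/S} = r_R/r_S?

0.553

S_{R/S} = r_R/r_S = (k₁·C_A^2)/(k₂·C_A^0.5) = (k₁/k₂)·C_A^1.5.
= (0.0657×0.7540^2) / (0.0778×0.7540^0.5) = 0.03735/0.06756 = 0.553.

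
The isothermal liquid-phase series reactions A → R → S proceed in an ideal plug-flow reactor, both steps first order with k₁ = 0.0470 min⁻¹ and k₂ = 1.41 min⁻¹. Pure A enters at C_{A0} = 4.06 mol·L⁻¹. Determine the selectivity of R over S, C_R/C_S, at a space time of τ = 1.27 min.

0.856

For first-order series with pure A initially, C_R(τ) = k₁C_{A0}/(k₂−k₁)·(e^(−k₁τ) − e^(−k₂τ)).
e^(−k₁τ) = e^(−0.0470×1.27) = e^(−0.05969) = 0.9421; e^(−k₂τ) = e^(−1.791) = 0.1668.
C_R = 0.0470×4.06/(1.41−0.0470) × (0.9421−0.1668) = 0.1400×0.7752 = 0.1085 mol·L⁻¹.
C_A = C_{A0}e^(−k₁τ) = 3.825 mol·L⁻¹, so C_S = C_{A0}−C_A−C_R = 0.1267 mol·L⁻¹; C_R/C_S = 0.856.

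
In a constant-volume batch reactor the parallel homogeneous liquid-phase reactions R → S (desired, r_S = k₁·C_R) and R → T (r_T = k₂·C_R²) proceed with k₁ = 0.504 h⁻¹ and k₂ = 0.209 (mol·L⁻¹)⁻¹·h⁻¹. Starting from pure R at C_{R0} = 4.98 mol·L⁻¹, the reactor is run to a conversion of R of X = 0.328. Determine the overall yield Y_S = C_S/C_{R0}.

0.121

C_R = C_{R0}(1−X) = 3.347 mol·L⁻¹.
Along a PFR/batch, dC_S/dC_R = −r_S/(r_S+r_T) = −k₁/(k₁+k₂·C_R).
Integrating from C_{R0} to C_R: C_S = (0.504/0.209)·ln[(0.504+0.209·4.98)/(0.504+0.209·3.35)] = 2.411·ln(1.545/1.203) = 0.6022 mol·L⁻¹.
Y_S = C_S/C_{R0} = 0.6022/4.98 = 0.121.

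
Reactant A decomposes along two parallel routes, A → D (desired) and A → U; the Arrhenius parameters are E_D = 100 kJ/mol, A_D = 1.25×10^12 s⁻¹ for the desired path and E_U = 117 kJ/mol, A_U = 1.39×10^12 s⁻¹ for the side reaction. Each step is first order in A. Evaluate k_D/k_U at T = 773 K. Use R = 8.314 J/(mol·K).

12.7

With equal orders, S_{D/U} = k_D/k_U = (A_D/A_U)·exp[(E_U−E_D)/(RT)].
(E_U−E_D)/(RT) = (117−100)×10³/(8.314×773) = 17000/6427 = 2.645.
k_D/k_U = (1.25×10^12/1.39×10^12)·exp(2.645) = 0.8993 × 14.09 = 12.7.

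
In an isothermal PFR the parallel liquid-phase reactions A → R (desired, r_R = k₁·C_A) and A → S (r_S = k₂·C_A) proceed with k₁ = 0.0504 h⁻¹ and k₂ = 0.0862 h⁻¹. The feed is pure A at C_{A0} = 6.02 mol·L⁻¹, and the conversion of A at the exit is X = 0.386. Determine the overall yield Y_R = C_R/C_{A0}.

0.142

C_A = C_{A0}(1−X) = 3.696 mol·L⁻¹.
Both paths are first order in A, so the instantaneous fraction to R is constant: dC_R/d(−C_A) = k₁/(k₁+k₂) = 0.3690.
C_R = 0.3690·(C_{A0}−C_A) = 0.3690×2.324 = 0.857 mol·L⁻¹.
Y_R = C_R/C_{A0} = 0.8574/6.02 = 0.142.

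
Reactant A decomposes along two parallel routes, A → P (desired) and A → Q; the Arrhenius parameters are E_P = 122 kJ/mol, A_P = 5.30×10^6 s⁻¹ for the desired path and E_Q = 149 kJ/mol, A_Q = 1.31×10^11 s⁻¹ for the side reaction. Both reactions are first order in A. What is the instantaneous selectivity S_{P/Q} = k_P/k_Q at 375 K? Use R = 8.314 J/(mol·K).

Since both paths have the same order in A, the concentration cancels and S_{P/Q} = k_P/k_Q = (A_P/A_Q)·exp[(E_Q−E_P)/(RT)].
(E_Q−E_P)/(RT) = (149−122)×10³/(8.314×375) = 27000/3118 = 8.660.
k_P/k_Q = (5.30×10^6/1.31×10^11)·exp(8.660) = 4.046×10^-5 × 5768 = 0.233.

0.233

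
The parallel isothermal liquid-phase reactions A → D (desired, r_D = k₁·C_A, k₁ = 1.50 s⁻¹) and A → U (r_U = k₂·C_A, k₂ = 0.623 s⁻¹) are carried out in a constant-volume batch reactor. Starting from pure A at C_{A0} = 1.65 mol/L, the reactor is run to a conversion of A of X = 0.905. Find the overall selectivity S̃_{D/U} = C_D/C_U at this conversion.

2.41

C_A = C_{A0}(1−X) = 0.1567 mol/L.
Both paths are first order in A, so the instantaneous fraction to D is constant: dC_D/d(−C_A) = k₁/(k₁+k₂) = 0.7065.
C_D = 0.7065·(C_{A0}−C_A) = 0.7065×1.493 = 1.06 mol/L.
C_U = (C_{A0}−C_A)−C_D = 0.4382 mol/L; S̃_{D/U} = 1.055/0.4382 = 2.41.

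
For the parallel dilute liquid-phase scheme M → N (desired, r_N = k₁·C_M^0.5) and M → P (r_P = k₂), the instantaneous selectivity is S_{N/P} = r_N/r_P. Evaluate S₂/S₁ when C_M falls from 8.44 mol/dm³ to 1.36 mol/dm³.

0.401

S_{N/P} = (k₁/k₂)·C_M^0.5, so S₂/S₁ = (C_{M,2}/C_{M,1})^0.5.
= (1.36/8.44)^0.5 = (0.1611)^0.5 = 0.401.
Selectivity toward N falls as C_M falls — high-concentration operation is favoured.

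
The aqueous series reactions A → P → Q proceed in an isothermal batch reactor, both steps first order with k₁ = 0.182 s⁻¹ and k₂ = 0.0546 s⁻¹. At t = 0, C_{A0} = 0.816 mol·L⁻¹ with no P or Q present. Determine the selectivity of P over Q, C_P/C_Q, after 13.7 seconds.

1.55

Solving the coupled first-order balances gives C_P(t) = [k₁/(k₂−k₁)]·C_{A0}·(e^(−k₁t) − e^(−k₂t)).
e^(−k₁t) = e^(−0.182×13.7) = e^(−2.493) = 0.08263; e^(−k₂t) = e^(−0.7480) = 0.4733.
C_P = 0.182×0.816/(0.0546−0.182) × (0.08263−0.4733) = (-1.166)×(-0.3907) = 0.4554 mol·L⁻¹.
C_A = C_{A0}e^(−k₁t) = 0.06742 mol·L⁻¹, so C_Q = C_{A0}−C_A−C_P = 0.2932 mol·L⁻¹; C_P/C_Q = 1.55.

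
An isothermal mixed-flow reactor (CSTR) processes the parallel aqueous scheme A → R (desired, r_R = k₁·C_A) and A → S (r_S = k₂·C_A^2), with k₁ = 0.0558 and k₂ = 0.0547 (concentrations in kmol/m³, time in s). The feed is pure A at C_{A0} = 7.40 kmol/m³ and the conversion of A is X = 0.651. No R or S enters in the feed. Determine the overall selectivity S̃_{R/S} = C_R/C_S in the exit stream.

0.395

Exit C_A = C_{A0}(1−X) = 7.40×0.349 = 2.583 kmol/m³.
A CSTR operates uniformly at the exit composition, giving r_R = 0.1441 and r_S = 0.3648 (each k·C_A^n at C_A = 2.583).
Overall selectivity = C_R/C_S = r_Rτ/(r_Sτ) = r_R/r_S = 0.395.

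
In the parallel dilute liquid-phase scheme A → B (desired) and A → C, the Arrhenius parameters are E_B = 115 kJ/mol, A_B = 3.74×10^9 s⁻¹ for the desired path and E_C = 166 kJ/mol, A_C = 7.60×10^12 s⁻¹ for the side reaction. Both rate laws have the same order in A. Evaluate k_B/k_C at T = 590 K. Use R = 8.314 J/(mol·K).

16.1

k_B/k_C = (A_B/A_C)·exp[−(E_B−E_C)/(RT)] = (A_B/A_C)·exp[(E_C−E_B)/(RT)].
(E_C−E_B)/(RT) = (166−115)×10³/(8.314×590) = 51000/4905 = 10.40.
k_B/k_C = (3.74×10^9/7.60×10^12)·exp(10.40) = 4.921×10^-4 × 32761 = 16.1.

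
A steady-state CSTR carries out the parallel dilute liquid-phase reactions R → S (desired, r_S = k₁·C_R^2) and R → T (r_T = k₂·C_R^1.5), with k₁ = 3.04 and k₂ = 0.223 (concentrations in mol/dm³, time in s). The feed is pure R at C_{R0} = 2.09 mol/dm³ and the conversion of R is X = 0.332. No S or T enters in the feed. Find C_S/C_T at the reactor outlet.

Exit C_R = C_{R0}(1−X) = 2.09×0.668 = 1.396 mol/dm³.
A CSTR operates uniformly at the exit composition, giving r_S = 5.925 and r_T = 0.3679 (each k·C_R^n at C_R = 1.396).
Overall selectivity = C_S/C_T = r_Sτ/(r_Tτ) = r_S/r_T = 16.1.

16.1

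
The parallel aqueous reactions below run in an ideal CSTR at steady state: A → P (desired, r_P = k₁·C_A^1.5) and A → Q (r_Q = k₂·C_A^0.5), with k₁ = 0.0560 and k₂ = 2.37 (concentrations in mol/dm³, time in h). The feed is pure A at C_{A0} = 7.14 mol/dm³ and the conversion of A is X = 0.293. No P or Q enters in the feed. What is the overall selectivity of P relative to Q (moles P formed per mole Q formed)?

0.119

Exit C_A = C_{A0}(1−X) = 7.14×0.707 = 5.048 mol/dm³.
A CSTR operates uniformly at the exit composition, giving r_P = 0.6351 and r_Q = 5.325 (each k·C_A^n at C_A = 5.048).
Overall selectivity = C_P/C_Q = r_Pτ/(r_Qτ) = r_P/r_Q = 0.119.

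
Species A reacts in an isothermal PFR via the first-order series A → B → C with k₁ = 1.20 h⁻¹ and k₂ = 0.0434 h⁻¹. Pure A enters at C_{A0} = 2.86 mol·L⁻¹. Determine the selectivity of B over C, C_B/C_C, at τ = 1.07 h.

For first-order series with pure A initially, C_B(τ) = k₁C_{A0}/(k₂−k₁)·(e^(−k₁τ) − e^(−k₂τ)).
e^(−k₁τ) = e^(−1.20×1.07) = e^(−1.284) = 0.2769; e^(−k₂τ) = e^(−0.04644) = 0.9546.
C_B = 1.20×2.86/(0.0434−1.20) × (0.2769−0.9546) = (-2.967)×(-0.6777) = 2.011 mol·L⁻¹.
C_A = C_{A0}e^(−k₁τ) = 0.7920 mol·L⁻¹, so C_C = C_{A0}−C_A−C_B = 0.05705 mol·L⁻¹; C_B/C_C = 35.3.

35.3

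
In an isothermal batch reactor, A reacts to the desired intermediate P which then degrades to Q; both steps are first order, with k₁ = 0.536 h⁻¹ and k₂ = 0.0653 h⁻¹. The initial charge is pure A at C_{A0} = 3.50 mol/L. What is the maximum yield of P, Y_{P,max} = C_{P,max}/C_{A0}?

At the optimum, C_{P,max}/C_{A0} = (k₁/k₂)^[k₂/(k₂−k₁)].
= (0.536/0.0653)^(0.0653/(0.0653−0.536)) = (8.208)^(-0.1387) = 0.7467.

0.747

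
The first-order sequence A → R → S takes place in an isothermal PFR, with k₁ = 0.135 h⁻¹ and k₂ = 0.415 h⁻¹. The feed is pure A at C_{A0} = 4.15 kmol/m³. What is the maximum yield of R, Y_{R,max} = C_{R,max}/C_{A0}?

0.189

Evaluating C_R at τ_opt = ln(k₂/k₁)/(k₂−k₁) gives C_{R,max}/C_{A0} = (k₁/k₂)^[k₂/(k₂−k₁)].
= (0.135/0.415)^(0.415/(0.415−0.135)) = (0.3253)^(1.482) = 0.1893.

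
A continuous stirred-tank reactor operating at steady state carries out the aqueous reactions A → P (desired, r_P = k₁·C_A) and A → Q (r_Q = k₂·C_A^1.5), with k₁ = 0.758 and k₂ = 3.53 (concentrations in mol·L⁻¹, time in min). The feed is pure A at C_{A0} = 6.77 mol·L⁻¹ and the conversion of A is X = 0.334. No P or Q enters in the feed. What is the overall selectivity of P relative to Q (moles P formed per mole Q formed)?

Exit C_A = C_{A0}(1−X) = 6.77×0.666 = 4.509 mol·L⁻¹.
A CSTR operates uniformly at the exit composition, giving r_P = 3.418 and r_Q = 33.80 (each k·C_A^n at C_A = 4.509).
Overall selectivity = C_P/C_Q = r_Pτ/(r_Qτ) = r_P/r_Q = 0.101.

0.101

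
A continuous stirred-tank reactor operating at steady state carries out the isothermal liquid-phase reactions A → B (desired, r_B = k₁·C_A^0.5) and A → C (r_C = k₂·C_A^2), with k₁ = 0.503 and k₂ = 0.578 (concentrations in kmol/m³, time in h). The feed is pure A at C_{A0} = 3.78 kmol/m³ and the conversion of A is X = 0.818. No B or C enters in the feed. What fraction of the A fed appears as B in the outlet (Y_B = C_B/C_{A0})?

0.494

Exit C_A = C_{A0}(1−X) = 3.78×0.182 = 0.6880 kmol/m³.
A CSTR operates uniformly at the exit composition, giving r_B = 0.4172 and r_C = 0.2736 (each k·C_A^n at C_A = 0.6880).
Fraction of consumed A going to B: r_B/(r_B+r_C) = 0.6040.
C_B = 0.6040·C_{A0}·X = 0.6040×3.78×0.818 = 1.87 kmol/m³; Y_B = C_B/C_{A0} = 0.494.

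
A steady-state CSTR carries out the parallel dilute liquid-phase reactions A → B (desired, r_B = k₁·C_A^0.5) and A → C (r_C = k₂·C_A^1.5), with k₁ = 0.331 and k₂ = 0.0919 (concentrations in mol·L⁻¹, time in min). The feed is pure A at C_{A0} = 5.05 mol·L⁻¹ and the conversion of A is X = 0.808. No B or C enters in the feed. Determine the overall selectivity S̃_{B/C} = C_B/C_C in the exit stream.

Exit C_A = C_{A0}(1−X) = 5.05×0.192 = 0.9696 mol·L⁻¹.
A CSTR operates uniformly at the exit composition, giving r_B = 0.3259 and r_C = 0.08774 (each k·C_A^n at C_A = 0.9696).
Overall selectivity = C_B/C_C = r_Bτ/(r_Cτ) = r_B/r_C = 3.71.

3.71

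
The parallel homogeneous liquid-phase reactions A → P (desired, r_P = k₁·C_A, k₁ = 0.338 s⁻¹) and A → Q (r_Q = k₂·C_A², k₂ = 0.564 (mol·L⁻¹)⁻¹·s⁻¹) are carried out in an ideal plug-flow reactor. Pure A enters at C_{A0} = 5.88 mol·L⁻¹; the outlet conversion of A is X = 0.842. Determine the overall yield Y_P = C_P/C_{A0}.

C_A = C_{A0}(1−X) = 0.9290 mol·L⁻¹.
Along a PFR/batch, dC_P/dC_A = −r_P/(r_P+r_Q) = −k₁/(k₁+k₂·C_A).
Integrating from C_{A0} to C_A: C_P = (0.338/0.564)·ln[(0.338+0.564·5.88)/(0.338+0.564·0.929)] = 0.5993·ln(3.654/0.8620) = 0.8656 mol·L⁻¹.
Y_P = C_P/C_{A0} = 0.8656/5.88 = 0.147.

0.147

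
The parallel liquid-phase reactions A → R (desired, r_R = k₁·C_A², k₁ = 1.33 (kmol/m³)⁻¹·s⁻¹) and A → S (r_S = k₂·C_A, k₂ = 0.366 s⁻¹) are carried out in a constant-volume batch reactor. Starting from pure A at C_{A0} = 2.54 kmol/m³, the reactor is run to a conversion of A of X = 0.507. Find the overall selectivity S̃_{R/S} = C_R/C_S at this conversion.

6.65

C_A = C_{A0}(1−X) = 1.252 kmol/m³.
Along a PFR/batch, dC_S/dC_A = −r_S/(r_R+r_S) = −k₂/(k₂+k₁·C_A).
Integrating from C_{A0} to C_A: C_S = (0.366/1.33)·ln[(0.366+1.33·2.54)/(0.366+1.33·1.25)] = 0.2752·ln(3.744/2.031) = 0.1683 kmol/m³.
Then C_R = (C_{A0}−C_A) − C_S = 1.288 − 0.1683 = 1.120 kmol/m³.
S̃_{R/S} = C_R/C_S = 1.120/0.1683 = 6.65.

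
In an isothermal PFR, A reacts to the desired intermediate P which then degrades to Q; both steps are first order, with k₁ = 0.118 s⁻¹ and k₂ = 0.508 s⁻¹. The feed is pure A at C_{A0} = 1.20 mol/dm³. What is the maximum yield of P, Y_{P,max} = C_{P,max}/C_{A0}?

At the optimum, C_{P,max}/C_{A0} = (k₁/k₂)^[k₂/(k₂−k₁)].
= (0.118/0.508)^(0.508/(0.508−0.118)) = (0.2323)^(1.303) = 0.1493.

0.149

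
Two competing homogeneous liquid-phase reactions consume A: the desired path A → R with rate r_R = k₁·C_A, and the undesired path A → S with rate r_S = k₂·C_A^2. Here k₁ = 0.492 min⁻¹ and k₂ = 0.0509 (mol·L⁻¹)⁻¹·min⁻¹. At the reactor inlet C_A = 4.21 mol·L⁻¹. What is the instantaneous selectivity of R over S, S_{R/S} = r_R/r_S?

S_{R/S} = r_R/r_S = (k₁·C_A)/(k₂·C_A^2) = (k₁/k₂)·C_A⁻¹.
= (0.492×4.210) / (0.0509×4.210^2) = 2.071/0.9022 = 2.30.
The undesired path is higher order in A, so low C_A (CSTR or dilute feed) favours R.

2.30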